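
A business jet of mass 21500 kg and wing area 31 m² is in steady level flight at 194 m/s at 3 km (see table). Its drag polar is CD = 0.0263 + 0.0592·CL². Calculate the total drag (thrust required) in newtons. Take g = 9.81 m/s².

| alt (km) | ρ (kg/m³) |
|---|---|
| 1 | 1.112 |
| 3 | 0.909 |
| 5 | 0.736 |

D = 18900 N

At 3 km, from the table: ρ = 0.909 kg/m³.
Weight W = mg = 21500 × 9.81 = 2.1092×10^5 N; in level flight L = W.
Dynamic pressure q = 0.5 × 0.909 × 194² = 17110 Pa.
CL = W/(q·S) = 2.1092×10^5 / (17110 × 31) = 0.3977.
CD = 0.0263 + 0.0592 × 0.3977² = 0.03567.
D = q·S·CD = 17110 × 31 × 0.03567 = 18910 N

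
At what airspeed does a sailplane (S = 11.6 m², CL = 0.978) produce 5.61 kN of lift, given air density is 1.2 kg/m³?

v = 28.7 m/s

L = ½ρv²S·CL ⇒ v = √(2L/(ρ·S·CL))
v = √(2 × 5610 / (1.2 × 11.6 × 0.978)) = √824.2 = 28.7 m/s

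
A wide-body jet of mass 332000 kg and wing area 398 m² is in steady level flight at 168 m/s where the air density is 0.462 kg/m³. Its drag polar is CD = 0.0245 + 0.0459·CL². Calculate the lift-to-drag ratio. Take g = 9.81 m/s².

L/D = 13

In steady level flight, lift balances weight: W = mg = 332000 × 9.81 = 3.2569×10^6 N.
q = ½ρv² = ½ × 0.462 × 168² = 6520 Pa.
Required CL = L/(qS) = 3.2569×10^6/(6520·398) = 1.255.
CD = 0.0245 + 0.0459 × 1.255² = 0.09681.
L/D = CL/CD = 1.255 / 0.09681 = 13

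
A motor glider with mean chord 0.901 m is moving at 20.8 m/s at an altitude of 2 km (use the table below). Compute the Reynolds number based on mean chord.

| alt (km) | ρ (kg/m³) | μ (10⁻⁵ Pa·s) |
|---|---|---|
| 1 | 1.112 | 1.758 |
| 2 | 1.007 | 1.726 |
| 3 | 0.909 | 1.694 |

At 2 km, from the table: ρ = 1.007 kg/m³, μ = 1.726×10⁻⁵ Pa·s.
Re = ρ·v·c/μ = 1.007 × 20.8 × 0.901 / (1.726×10⁻⁵) = 1.09×10^6

Re = 1.09×10^6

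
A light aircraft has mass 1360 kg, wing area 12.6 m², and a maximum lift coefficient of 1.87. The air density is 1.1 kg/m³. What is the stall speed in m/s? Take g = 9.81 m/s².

Weight W = mg = 1360 × 9.81 = 13340 N.
V_stall = √(2W/(ρ·S·CL,max)) = √(2 × 13340 / (1.1 × 12.6 × 1.87))
V_stall = √1030 = 32.1 m/s

V_stall = 32.1 m/s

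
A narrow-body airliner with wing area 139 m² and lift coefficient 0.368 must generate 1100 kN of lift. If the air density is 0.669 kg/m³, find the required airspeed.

L = ½ρv²S·CL ⇒ v = √(2L/(ρ·S·CL))
v = √(2 × 1.1×10^6 / (0.669 × 139 × 0.368)) = √64290 = 254 m/s

v = 254 m/s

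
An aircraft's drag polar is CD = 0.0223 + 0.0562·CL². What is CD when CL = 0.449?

CD = 0.0223 + 0.0562 × 0.449² = 0.0223 + 0.01133 = 0.0336

CD = 0.0336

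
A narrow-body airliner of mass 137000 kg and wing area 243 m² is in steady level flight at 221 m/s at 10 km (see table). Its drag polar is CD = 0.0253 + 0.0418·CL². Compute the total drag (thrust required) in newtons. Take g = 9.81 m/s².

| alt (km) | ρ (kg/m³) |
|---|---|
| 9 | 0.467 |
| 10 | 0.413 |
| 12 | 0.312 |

At 10 km, from the table: ρ = 0.413 kg/m³.
Level flight ⇒ L = W = m·g = 137000 × 9.81 = 1.344×10^6 N.
Dynamic pressure q = 0.5 × 0.413 × 221² = 10090 Pa.
CL = W/(q·S) = 1.344×10^6 / (10090 × 243) = 0.5484.
CD = 0.0253 + 0.0418 × 0.5484² = 0.03787.
D = q·S·CD = 10090 × 243 × 0.03787 = 92810 N

D = 92800 N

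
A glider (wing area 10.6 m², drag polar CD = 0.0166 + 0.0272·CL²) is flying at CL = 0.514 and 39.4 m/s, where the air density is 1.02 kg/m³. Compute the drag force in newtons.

CD = 0.0166 + 0.0272 × 0.514² = 0.02379
D = ½ρv²S·CD = ½ × 1.02 × 39.4² × 10.6 × 0.02379 = 200 N

D = 200 N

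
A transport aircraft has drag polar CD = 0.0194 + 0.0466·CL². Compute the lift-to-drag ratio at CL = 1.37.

CD = 0.0194 + 0.0466 × 1.37² = 0.1069
L/D = CL/CD = 1.37 / 0.1069 = 12.8

L/D = 12.8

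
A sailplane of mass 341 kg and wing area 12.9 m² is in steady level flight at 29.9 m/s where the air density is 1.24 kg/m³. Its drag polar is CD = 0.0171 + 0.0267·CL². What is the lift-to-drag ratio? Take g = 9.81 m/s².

In steady level flight, lift balances weight: W = mg = 341 × 9.81 = 3345.2 N.
q = ½ρv² = ½ × 1.24 × 29.9² = 554.3 Pa.
CL = 2W/(ρv²S) = 2×3345.2/(1.24×29.9²×12.9) = 0.4678.
CD = 0.0171 + 0.0267 × 0.4678² = 0.02294.
L/D = CL/CD = 0.4678 / 0.02294 = 20.4

L/D = 20.4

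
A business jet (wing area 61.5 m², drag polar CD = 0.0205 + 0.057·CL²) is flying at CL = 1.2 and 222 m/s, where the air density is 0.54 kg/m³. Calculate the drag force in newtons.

D = 83900 N

CD = 0.0205 + 0.057 × 1.2² = 0.1026
D = ½ρv²S·CD = ½ × 0.54 × 222² × 61.5 × 0.1026 = 83900 N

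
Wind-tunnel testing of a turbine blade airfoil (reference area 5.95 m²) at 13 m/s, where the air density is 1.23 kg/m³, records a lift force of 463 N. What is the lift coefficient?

From L = ½ρv²S·CL, rearranging gives CL = 2L/(ρv²S).
CL = 2 × 463 / (1.23 × 13² × 5.95) = 0.749

CL = 0.749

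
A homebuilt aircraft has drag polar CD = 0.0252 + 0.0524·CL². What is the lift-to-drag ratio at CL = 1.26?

L/D = 11.6

CD = 0.0252 + 0.0524 × 1.26² = 0.1084
L/D = CL/CD = 1.26 / 0.1084 = 11.6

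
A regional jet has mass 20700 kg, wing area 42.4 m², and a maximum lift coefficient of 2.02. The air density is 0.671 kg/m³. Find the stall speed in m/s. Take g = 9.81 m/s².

V_stall = 84.1 m/s

Stall occurs when L = W at CL,max. W = mg = 20700 × 9.81 = 2.031×10^5 N.
V_stall = √(2W/(ρ·S·CL,max)) = √(2 × 2.031×10^5 / (0.671 × 42.4 × 2.02))
V_stall = √7067 = 84.1 m/s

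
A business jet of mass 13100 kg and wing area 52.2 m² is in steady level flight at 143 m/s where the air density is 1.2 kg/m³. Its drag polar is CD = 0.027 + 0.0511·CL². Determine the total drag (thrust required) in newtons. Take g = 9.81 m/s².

D = 18600 N

Level flight ⇒ L = W = m·g = 13100 × 9.81 = 1.2851×10^5 N.
q = ½ρv² = ½ × 1.2 × 143² = 12270 Pa.
CL = W/(q·S) = 1.2851×10^5 / (12270 × 52.2) = 0.2007.
CD = 0.027 + 0.0511 × 0.2007² = 0.02906.
D = q·S·CD = 12270 × 52.2 × 0.02906 = 18610 N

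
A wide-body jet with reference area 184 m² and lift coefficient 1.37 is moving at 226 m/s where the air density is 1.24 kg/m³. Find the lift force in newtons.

L = 7.98×10^6 N

L = ½ρv²S·CL = ½ × 1.24 × 226² × 184 × 1.37 = 7.98×10^6 N ≈ 7980 kN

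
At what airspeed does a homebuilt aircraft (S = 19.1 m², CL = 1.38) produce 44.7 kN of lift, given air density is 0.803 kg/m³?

L = ½ρv²S·CL ⇒ v = √(2L/(ρ·S·CL))
v = √(2 × 44700 / (0.803 × 19.1 × 1.38)) = √4224 = 65 m/s

v = 65 m/s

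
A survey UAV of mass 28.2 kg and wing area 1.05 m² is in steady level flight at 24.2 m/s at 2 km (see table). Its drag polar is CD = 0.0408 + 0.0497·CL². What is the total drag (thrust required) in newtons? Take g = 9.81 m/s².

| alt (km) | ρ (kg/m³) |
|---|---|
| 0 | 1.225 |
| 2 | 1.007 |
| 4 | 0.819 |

D = 24.9 N

At 2 km, from the table: ρ = 1.007 kg/m³.
In steady level flight, lift balances weight: W = mg = 28.2 × 9.81 = 276.64 N.
Dynamic pressure q = 0.5 × 1.007 × 24.2² = 294.9 Pa.
Required CL = L/(qS) = 276.64/(294.9·1.05) = 0.8935.
CD = 0.0408 + 0.0497 × 0.8935² = 0.08048.
D = q·S·CD = 294.9 × 1.05 × 0.08048 = 24.92 N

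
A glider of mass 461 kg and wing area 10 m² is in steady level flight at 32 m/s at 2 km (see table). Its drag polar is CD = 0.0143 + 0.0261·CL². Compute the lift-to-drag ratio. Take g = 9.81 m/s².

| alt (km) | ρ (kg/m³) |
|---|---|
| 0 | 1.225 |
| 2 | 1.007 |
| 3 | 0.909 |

L/D = 25.5

At 2 km, from the table: ρ = 1.007 kg/m³.
Level flight ⇒ L = W = m·g = 461 × 9.81 = 4522.4 N.
Dynamic pressure q = 0.5 × 1.007 × 32² = 515.6 Pa.
Required CL = L/(qS) = 4522.4/(515.6·10) = 0.8771.
CD = 0.0143 + 0.0261 × 0.8771² = 0.03438.
L/D = CL/CD = 0.8771 / 0.03438 = 25.5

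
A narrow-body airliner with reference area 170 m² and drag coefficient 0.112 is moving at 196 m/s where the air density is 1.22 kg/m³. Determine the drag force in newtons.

D = ½ρv²S·CD = ½ × 1.22 × 196² × 170 × 0.112 = 4.46×10^5 N ≈ 446 kN

D = 4.46×10^5 N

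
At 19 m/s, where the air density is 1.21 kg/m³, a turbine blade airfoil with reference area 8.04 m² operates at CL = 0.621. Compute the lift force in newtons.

L = 1090 N

Dynamic pressure q = ½ρv² = ½ × 1.21 × 19² = 218.4 Pa.
L = q·S·CL = 218.4 × 8.04 × 0.621 = 1090 N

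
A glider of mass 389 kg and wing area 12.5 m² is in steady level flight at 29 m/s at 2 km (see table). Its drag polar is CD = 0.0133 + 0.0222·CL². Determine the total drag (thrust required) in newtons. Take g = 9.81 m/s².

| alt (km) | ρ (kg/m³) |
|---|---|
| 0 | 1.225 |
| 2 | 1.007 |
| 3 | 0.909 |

At 2 km, from the table: ρ = 1.007 kg/m³.
In steady level flight, lift balances weight: W = mg = 389 × 9.81 = 3816.1 N.
q = ½ρv² = ½ × 1.007 × 29² = 423.4 Pa.
CL = 2W/(ρv²S) = 2×3816.1/(1.007×29²×12.5) = 0.721.
CD = 0.0133 + 0.0222 × 0.721² = 0.02484.
D = q·S·CD = 423.4 × 12.5 × 0.02484 = 131.5 N

D = 131 N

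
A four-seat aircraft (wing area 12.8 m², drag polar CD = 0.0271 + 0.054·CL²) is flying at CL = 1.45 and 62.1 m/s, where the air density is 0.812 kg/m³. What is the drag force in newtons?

D = 2820 N

CD = 0.0271 + 0.054 × 1.45² = 0.1406
D = ½ρv²S·CD = ½ × 0.812 × 62.1² × 12.8 × 0.1406 = 2820 N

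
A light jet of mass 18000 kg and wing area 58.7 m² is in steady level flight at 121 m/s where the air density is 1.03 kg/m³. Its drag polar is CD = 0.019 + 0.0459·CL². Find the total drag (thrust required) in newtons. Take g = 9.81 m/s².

D = 11600 N

In steady level flight, lift balances weight: W = mg = 18000 × 9.81 = 1.7658×10^5 N.
Dynamic pressure q = 0.5 × 1.03 × 121² = 7540 Pa.
CL = W/(q·S) = 1.7658×10^5 / (7540 × 58.7) = 0.399.
CD = 0.019 + 0.0459 × 0.399² = 0.02631.
D = q·S·CD = 7540 × 58.7 × 0.02631 = 11640 N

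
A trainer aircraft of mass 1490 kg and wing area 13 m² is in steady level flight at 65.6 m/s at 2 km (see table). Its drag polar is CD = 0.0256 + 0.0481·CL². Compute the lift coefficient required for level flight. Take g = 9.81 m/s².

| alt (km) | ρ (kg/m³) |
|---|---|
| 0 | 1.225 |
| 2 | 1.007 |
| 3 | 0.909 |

CL = 0.519

At 2 km, from the table: ρ = 1.007 kg/m³.
In steady level flight, lift balances weight: W = mg = 1490 × 9.81 = 14617 N.
Dynamic pressure q = 0.5 × 1.007 × 65.6² = 2167 Pa.
CL = W/(q·S) = 14617 / (2167 × 13) = 0.5189.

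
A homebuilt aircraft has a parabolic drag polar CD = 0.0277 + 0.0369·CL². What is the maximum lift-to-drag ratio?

(L/D)max = 15.6

For CD = CD0 + K·CL², (L/D)max occurs at CL* = √(CD0/K) and equals 1/(2√(K·CD0)).
(L/D)max = 1/(2√(0.0369 × 0.0277)) = 1/(2 × 0.03197) = 15.6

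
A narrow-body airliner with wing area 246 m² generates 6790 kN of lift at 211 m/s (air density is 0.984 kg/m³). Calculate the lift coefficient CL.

From L = ½ρv²S·CL, rearranging gives CL = 2L/(ρv²S).
CL = 2 × 6.79×10^6 / (0.984 × 211² × 246) = 1.26

CL = 1.26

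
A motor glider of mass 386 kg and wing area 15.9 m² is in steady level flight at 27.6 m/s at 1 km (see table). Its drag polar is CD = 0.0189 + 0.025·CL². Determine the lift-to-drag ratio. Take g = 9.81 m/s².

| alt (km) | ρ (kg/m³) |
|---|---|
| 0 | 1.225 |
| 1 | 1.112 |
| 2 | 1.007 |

L/D = 21

At 1 km, from the table: ρ = 1.112 kg/m³.
Level flight ⇒ L = W = m·g = 386 × 9.81 = 3786.7 N.
Dynamic pressure q = 0.5 × 1.112 × 27.6² = 423.5 Pa.
Required CL = L/(qS) = 3786.7/(423.5·15.9) = 0.5623.
CD = 0.0189 + 0.025 × 0.5623² = 0.0268.
L/D = CL/CD = 0.5623 / 0.0268 = 21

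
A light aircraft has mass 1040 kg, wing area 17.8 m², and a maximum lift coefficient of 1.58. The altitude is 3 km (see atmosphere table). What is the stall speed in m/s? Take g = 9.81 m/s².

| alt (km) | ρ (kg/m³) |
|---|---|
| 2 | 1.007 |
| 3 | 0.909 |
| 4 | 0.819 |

At 3 km, from the table: ρ = 0.909 kg/m³.
At stall, lift equals weight: L = W = m·g = 1040 × 9.81 = 10200 N.
From L = ½ρV²S·CL,max = W: V_stall = √(2W/(ρSCL,max)) = √(2·10200/(0.909·17.8·1.58))
V_stall = √798.2 = 28.3 m/s

V_stall = 28.3 m/s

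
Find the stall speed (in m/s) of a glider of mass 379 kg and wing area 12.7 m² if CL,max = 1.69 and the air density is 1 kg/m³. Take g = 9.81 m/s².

V_stall = 18.6 m/s

Weight W = mg = 379 × 9.81 = 3718 N.
From L = ½ρV²S·CL,max = W: V_stall = √(2W/(ρSCL,max)) = √(2·3718/(1·12.7·1.69))
V_stall = √346.5 = 18.6 m/s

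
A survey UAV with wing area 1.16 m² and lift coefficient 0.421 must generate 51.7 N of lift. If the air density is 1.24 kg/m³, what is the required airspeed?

v = 13.1 m/s

L = ½ρv²S·CL ⇒ v = √(2L/(ρ·S·CL))
v = √(2 × 51.7 / (1.24 × 1.16 × 0.421)) = √170.7 = 13.1 m/s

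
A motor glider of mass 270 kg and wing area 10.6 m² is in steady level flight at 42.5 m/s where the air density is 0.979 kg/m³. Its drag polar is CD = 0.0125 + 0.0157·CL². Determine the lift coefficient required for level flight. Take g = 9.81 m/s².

CL = 0.283

Level flight ⇒ L = W = m·g = 270 × 9.81 = 2648.7 N.
Dynamic pressure q = 0.5 × 0.979 × 42.5² = 884.2 Pa.
CL = W/(q·S) = 2648.7 / (884.2 × 10.6) = 0.2826.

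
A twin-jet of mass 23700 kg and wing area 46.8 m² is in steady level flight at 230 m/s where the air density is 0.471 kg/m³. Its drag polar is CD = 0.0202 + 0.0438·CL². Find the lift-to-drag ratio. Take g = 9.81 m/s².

L/D = 14.7

In steady level flight, lift balances weight: W = mg = 23700 × 9.81 = 2.325×10^5 N.
Dynamic pressure q = 0.5 × 0.471 × 230² = 12460 Pa.
Required CL = L/(qS) = 2.325×10^5/(12460·46.8) = 0.3988.
CD = 0.0202 + 0.0438 × 0.3988² = 0.02717.
L/D = CL/CD = 0.3988 / 0.02717 = 14.7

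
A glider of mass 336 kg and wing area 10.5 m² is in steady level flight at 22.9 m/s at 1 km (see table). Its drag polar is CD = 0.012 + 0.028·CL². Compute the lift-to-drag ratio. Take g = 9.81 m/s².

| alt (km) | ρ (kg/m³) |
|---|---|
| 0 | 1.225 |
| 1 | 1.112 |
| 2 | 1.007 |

L/D = 24.2

At 1 km, from the table: ρ = 1.112 kg/m³.
In steady level flight, lift balances weight: W = mg = 336 × 9.81 = 3296.2 N.
q = ½ρv² = ½ × 1.112 × 22.9² = 291.6 Pa.
CL = 2W/(ρv²S) = 2×3296.2/(1.112×22.9²×10.5) = 1.077.
CD = 0.012 + 0.028 × 1.077² = 0.04446.
L/D = CL/CD = 1.077 / 0.04446 = 24.2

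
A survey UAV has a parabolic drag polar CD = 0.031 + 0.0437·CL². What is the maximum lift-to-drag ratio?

(L/D)max = 13.6

For CD = CD0 + K·CL², (L/D)max occurs at CL* = √(CD0/K) and equals 1/(2√(K·CD0)).
(L/D)max = 1/(2√(0.0437 × 0.031)) = 1/(2 × 0.03681) = 13.6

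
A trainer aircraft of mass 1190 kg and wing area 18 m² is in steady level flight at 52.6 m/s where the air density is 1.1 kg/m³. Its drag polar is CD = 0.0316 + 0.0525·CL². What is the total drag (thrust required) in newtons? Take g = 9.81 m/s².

D = 1130 N

In steady level flight, lift balances weight: W = mg = 1190 × 9.81 = 11674 N.
Dynamic pressure q = 0.5 × 1.1 × 52.6² = 1522 Pa.
CL = W/(q·S) = 11674 / (1522 × 18) = 0.4262.
CD = 0.0316 + 0.0525 × 0.4262² = 0.04114.
D = q·S·CD = 1522 × 18 × 0.04114 = 1127 N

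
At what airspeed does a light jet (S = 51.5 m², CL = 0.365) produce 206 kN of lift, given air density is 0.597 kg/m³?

L = ½ρv²S·CL ⇒ v = √(2L/(ρ·S·CL))
v = √(2 × 2.06×10^5 / (0.597 × 51.5 × 0.365)) = √36710 = 192 m/s

v = 192 m/s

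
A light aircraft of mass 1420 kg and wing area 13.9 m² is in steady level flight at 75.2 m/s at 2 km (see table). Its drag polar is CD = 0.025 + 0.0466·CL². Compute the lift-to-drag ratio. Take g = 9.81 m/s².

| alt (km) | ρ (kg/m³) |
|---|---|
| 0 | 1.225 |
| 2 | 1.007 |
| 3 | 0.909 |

At 2 km, from the table: ρ = 1.007 kg/m³.
Weight W = mg = 1420 × 9.81 = 13930 N; in level flight L = W.
q = ½ρv² = ½ × 1.007 × 75.2² = 2847 Pa.
CL = W/(q·S) = 13930 / (2847 × 13.9) = 0.352.
CD = 0.025 + 0.0466 × 0.352² = 0.03077.
L/D = CL/CD = 0.352 / 0.03077 = 11.4

L/D = 11.4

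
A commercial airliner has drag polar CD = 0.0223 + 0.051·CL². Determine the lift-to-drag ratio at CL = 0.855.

CD = 0.0223 + 0.051 × 0.855² = 0.05958
L/D = CL/CD = 0.855 / 0.05958 = 14.3

L/D = 14.3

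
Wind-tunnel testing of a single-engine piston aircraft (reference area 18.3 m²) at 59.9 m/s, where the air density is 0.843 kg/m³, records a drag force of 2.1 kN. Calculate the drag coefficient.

From D = ½ρv²S·CD, rearranging gives CD = 2D/(ρv²S).
CD = 2 × 2100 / (0.843 × 59.9² × 18.3) = 0.0759

CD = 0.0759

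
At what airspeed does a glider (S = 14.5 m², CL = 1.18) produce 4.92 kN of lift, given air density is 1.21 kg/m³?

L = ½ρv²S·CL ⇒ v = √(2L/(ρ·S·CL))
v = √(2 × 4920 / (1.21 × 14.5 × 1.18)) = √475.3 = 21.8 m/s

v = 21.8 m/s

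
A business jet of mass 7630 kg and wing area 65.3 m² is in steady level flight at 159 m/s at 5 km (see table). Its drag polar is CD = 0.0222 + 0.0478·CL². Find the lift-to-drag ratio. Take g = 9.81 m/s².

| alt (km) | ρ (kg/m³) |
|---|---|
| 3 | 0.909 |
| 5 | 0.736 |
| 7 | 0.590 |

L/D = 5.37

At 5 km, from the table: ρ = 0.736 kg/m³.
Weight W = mg = 7630 × 9.81 = 74850 N; in level flight L = W.
q = ½ρv² = ½ × 0.736 × 159² = 9303 Pa.
Required CL = L/(qS) = 74850/(9303·65.3) = 0.1232.
CD = 0.0222 + 0.0478 × 0.1232² = 0.02293.
L/D = CL/CD = 0.1232 / 0.02293 = 5.37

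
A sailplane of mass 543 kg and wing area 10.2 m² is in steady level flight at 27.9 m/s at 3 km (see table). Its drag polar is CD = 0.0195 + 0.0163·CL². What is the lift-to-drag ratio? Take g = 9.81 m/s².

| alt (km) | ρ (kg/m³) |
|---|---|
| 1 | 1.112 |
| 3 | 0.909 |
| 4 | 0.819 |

At 3 km, from the table: ρ = 0.909 kg/m³.
Level flight ⇒ L = W = m·g = 543 × 9.81 = 5326.8 N.
q = ½ρv² = ½ × 0.909 × 27.9² = 353.8 Pa.
Required CL = L/(qS) = 5326.8/(353.8·10.2) = 1.476.
CD = 0.0195 + 0.0163 × 1.476² = 0.05502.
L/D = CL/CD = 1.476 / 0.05502 = 26.8

L/D = 26.8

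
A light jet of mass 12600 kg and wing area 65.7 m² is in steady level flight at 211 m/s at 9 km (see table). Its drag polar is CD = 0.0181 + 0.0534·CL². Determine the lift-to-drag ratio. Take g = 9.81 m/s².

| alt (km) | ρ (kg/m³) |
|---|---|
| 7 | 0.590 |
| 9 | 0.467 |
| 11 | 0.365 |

L/D = 9.12

At 9 km, from the table: ρ = 0.467 kg/m³.
In steady level flight, lift balances weight: W = mg = 12600 × 9.81 = 1.2361×10^5 N.
Dynamic pressure q = 0.5 × 0.467 × 211² = 10400 Pa.
Required CL = L/(qS) = 1.2361×10^5/(10400·65.7) = 0.181.
CD = 0.0181 + 0.0534 × 0.181² = 0.01985.
L/D = CL/CD = 0.181 / 0.01985 = 9.12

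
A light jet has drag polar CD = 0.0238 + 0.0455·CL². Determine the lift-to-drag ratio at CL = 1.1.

L/D = 13.9

CD = 0.0238 + 0.0455 × 1.1² = 0.07886
L/D = CL/CD = 1.1 / 0.07886 = 13.9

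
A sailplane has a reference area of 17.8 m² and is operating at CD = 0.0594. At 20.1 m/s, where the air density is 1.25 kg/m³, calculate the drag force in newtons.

D = 267 N

Dynamic pressure q = ½ρv² = ½ × 1.25 × 20.1² = 252.5 Pa.
D = q·S·CD = 252.5 × 17.8 × 0.0594 = 267 N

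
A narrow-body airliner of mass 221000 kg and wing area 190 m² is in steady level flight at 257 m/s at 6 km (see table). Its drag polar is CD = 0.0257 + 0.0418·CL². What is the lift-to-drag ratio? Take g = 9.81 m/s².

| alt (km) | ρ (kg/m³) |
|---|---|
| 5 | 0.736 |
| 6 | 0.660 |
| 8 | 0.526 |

At 6 km, from the table: ρ = 0.660 kg/m³.
Level flight ⇒ L = W = m·g = 221000 × 9.81 = 2.168×10^6 N.
Dynamic pressure q = 0.5 × 0.66 × 257² = 21800 Pa.
CL = W/(q·S) = 2.168×10^6 / (21800 × 190) = 0.5235.
CD = 0.0257 + 0.0418 × 0.5235² = 0.03716.
L/D = CL/CD = 0.5235 / 0.03716 = 14.1

L/D = 14.1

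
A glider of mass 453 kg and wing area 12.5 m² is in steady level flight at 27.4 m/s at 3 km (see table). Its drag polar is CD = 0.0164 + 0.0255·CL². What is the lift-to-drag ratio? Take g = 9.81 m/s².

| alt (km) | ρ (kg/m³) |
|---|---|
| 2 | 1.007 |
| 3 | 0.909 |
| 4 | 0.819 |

L/D = 23.6

At 3 km, from the table: ρ = 0.909 kg/m³.
In steady level flight, lift balances weight: W = mg = 453 × 9.81 = 4443.9 N.
Dynamic pressure q = 0.5 × 0.909 × 27.4² = 341.2 Pa.
Required CL = L/(qS) = 4443.9/(341.2·12.5) = 1.042.
CD = 0.0164 + 0.0255 × 1.042² = 0.04408.
L/D = CL/CD = 1.042 / 0.04408 = 23.6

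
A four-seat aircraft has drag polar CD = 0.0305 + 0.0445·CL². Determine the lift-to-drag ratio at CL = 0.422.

L/D = 11

CD = 0.0305 + 0.0445 × 0.422² = 0.03842
L/D = CL/CD = 0.422 / 0.03842 = 11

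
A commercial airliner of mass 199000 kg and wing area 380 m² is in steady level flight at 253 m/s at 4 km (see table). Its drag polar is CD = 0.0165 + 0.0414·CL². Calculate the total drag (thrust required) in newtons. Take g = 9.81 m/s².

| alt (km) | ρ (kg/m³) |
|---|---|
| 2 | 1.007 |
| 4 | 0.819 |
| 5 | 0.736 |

D = 1.8×10^5 N

At 4 km, from the table: ρ = 0.819 kg/m³.
Level flight ⇒ L = W = m·g = 199000 × 9.81 = 1.9522×10^6 N.
Dynamic pressure q = 0.5 × 0.819 × 253² = 26210 Pa.
CL = W/(q·S) = 1.9522×10^6 / (26210 × 380) = 0.196.
CD = 0.0165 + 0.0414 × 0.196² = 0.01809.
D = q·S·CD = 26210 × 380 × 0.01809 = 1.802×10^5 N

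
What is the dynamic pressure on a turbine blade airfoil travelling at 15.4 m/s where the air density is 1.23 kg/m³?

q = ½ρv² = ½ × 1.23 × 15.4² = 146 Pa

q = 146 Pa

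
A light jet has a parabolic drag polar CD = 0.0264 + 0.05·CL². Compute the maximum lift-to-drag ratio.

(L/D)max = 13.8

For CD = CD0 + K·CL², (L/D)max occurs at CL* = √(CD0/K) and equals 1/(2√(K·CD0)).
(L/D)max = 1/(2√(0.05 × 0.0264)) = 1/(2 × 0.03633) = 13.8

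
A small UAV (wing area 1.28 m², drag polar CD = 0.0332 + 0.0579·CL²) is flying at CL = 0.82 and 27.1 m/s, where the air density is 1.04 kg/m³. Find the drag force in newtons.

D = 35.3 N

CD = 0.0332 + 0.0579 × 0.82² = 0.07213
D = ½ρv²S·CD = ½ × 1.04 × 27.1² × 1.28 × 0.07213 = 35.3 N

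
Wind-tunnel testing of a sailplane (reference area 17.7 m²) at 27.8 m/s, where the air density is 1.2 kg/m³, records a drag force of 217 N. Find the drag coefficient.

From D = ½ρv²S·CD, rearranging gives CD = 2D/(ρv²S).
CD = 2 × 217 / (1.2 × 27.8² × 17.7) = 0.0264

CD = 0.0264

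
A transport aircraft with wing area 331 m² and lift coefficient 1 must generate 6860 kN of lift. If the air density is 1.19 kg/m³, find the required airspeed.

L = ½ρv²S·CL ⇒ v = √(2L/(ρ·S·CL))
v = √(2 × 6.86×10^6 / (1.19 × 331 × 1)) = √34830 = 187 m/s

v = 187 m/s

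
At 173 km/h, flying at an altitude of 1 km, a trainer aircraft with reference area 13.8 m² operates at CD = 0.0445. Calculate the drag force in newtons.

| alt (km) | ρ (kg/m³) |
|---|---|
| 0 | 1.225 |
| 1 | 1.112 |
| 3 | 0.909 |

At 1 km, from the table: ρ = 1.112 kg/m³.
Convert speed: v = 173 km/h ÷ 3.6 = 48.06 m/s.
D = ½ρv²S·CD = ½ × 1.112 × 48.06² × 13.8 × 0.0445 = 788 N

D = 788 N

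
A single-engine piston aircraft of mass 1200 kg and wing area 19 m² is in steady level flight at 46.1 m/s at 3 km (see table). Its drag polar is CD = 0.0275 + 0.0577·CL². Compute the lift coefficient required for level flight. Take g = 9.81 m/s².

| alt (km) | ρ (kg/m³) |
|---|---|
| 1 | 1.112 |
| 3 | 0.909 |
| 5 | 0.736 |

At 3 km, from the table: ρ = 0.909 kg/m³.
Weight W = mg = 1200 × 9.81 = 11772 N; in level flight L = W.
Dynamic pressure q = 0.5 × 0.909 × 46.1² = 965.9 Pa.
CL = W/(q·S) = 11772 / (965.9 × 19) = 0.6414.

CL = 0.641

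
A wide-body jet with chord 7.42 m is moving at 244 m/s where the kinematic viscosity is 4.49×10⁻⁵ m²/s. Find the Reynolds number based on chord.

Re = 4.03×10^7

Re = v·c/ν = 244 × 7.42 / (4.49×10⁻⁵) = 4.03×10^7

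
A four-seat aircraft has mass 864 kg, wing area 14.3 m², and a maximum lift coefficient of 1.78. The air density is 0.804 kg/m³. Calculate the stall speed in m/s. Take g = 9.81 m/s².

V_stall = 28.8 m/s

Weight W = mg = 864 × 9.81 = 8476 N.
V_stall = √(2W/(ρ·S·CL,max)) = √(2 × 8476 / (0.804 × 14.3 × 1.78))
V_stall = √828.3 = 28.8 m/s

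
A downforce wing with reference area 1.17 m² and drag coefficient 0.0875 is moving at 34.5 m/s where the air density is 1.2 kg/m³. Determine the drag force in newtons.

D = ½ρv²S·CD = ½ × 1.2 × 34.5² × 1.17 × 0.0875 = 73.1 N

D = 73.1 N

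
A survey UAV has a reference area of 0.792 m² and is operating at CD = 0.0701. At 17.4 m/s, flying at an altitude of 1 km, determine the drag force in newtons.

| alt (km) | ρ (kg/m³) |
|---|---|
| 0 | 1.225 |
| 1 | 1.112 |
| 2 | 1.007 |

At 1 km, from the table: ρ = 1.112 kg/m³.
Dynamic pressure q = ½ρv² = ½ × 1.112 × 17.4² = 168.3 Pa.
D = q·S·CD = 168.3 × 0.792 × 0.0701 = 9.35 N

D = 9.35 N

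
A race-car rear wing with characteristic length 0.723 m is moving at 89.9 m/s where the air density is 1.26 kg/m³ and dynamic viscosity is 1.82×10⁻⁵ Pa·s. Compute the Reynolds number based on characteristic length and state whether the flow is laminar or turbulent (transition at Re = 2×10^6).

Re = ρ·v·c/μ = 1.26 × 89.9 × 0.723 / (1.82×10⁻⁵) = 4.5×10^6
Since 4.5×10^6 > 2×10^6, the flow is turbulent.

Re = 4.5×10^6 (turbulent)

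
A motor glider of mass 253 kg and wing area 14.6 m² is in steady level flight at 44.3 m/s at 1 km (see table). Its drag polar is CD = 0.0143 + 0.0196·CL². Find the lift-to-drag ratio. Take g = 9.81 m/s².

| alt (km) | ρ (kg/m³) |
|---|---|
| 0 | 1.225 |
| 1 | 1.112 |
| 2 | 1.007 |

L/D = 10.5

At 1 km, from the table: ρ = 1.112 kg/m³.
Level flight ⇒ L = W = m·g = 253 × 9.81 = 2481.9 N.
Dynamic pressure q = 0.5 × 1.112 × 44.3² = 1091 Pa.
CL = W/(q·S) = 2481.9 / (1091 × 14.6) = 0.1558.
CD = 0.0143 + 0.0196 × 0.1558² = 0.01478.
L/D = CL/CD = 0.1558 / 0.01478 = 10.5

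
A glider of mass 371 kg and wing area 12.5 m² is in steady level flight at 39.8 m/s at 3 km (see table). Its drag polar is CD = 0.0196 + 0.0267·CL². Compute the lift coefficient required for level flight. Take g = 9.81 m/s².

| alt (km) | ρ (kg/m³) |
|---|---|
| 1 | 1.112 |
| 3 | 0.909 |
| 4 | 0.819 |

At 3 km, from the table: ρ = 0.909 kg/m³.
Weight W = mg = 371 × 9.81 = 3639.5 N; in level flight L = W.
q = ½ρv² = ½ × 0.909 × 39.8² = 719.9 Pa.
CL = 2W/(ρv²S) = 2×3639.5/(0.909×39.8²×12.5) = 0.4044.

CL = 0.404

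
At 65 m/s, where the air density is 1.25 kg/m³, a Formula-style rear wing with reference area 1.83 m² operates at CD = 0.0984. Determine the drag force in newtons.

Dynamic pressure q = ½ρv² = ½ × 1.25 × 65² = 2641 Pa.
D = q·S·CD = 2641 × 1.83 × 0.0984 = 476 N

D = 476 N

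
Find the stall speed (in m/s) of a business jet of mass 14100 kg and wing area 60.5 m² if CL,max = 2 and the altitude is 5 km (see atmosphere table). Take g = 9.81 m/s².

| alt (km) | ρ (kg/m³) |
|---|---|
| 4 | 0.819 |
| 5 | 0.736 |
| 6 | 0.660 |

V_stall = 55.7 m/s

At 5 km, from the table: ρ = 0.736 kg/m³.
Stall occurs when L = W at CL,max. W = mg = 14100 × 9.81 = 1.383×10^5 N.
V_stall = √(2W/(ρ·S·CL,max)) = √(2 × 1.383×10^5 / (0.736 × 60.5 × 2))
V_stall = √3106 = 55.7 m/s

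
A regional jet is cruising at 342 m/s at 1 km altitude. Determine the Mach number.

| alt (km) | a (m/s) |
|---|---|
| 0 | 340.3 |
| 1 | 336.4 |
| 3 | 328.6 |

At 1 km, from the table: a = 336.4 m/s.
M = v/a = 342 / 336.4 = 1.02

M = 1.02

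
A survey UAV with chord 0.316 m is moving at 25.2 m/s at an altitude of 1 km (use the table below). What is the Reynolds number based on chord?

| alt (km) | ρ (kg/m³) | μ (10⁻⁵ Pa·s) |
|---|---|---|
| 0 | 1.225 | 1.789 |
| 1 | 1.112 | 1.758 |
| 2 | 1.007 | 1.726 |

At 1 km, from the table: ρ = 1.112 kg/m³, μ = 1.758×10⁻⁵ Pa·s.
Re = ρ·v·c/μ = 1.112 × 25.2 × 0.316 / (1.758×10⁻⁵) = 5.04×10^5

Re = 5.04×10^5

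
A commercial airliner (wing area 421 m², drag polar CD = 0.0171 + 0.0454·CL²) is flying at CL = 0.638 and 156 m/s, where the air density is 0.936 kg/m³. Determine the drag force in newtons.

D = 1.71×10^5 N

CD = 0.0171 + 0.0454 × 0.638² = 0.03558
D = ½ρv²S·CD = ½ × 0.936 × 156² × 421 × 0.03558 = 1.71×10^5 N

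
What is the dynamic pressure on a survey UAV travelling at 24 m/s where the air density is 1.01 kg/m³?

q = 291 Pa

q = ½ρv² = ½ × 1.01 × 24² = 291 Pa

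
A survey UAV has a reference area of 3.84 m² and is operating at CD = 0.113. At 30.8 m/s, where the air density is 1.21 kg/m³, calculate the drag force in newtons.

Dynamic pressure q = ½ρv² = ½ × 1.21 × 30.8² = 573.9 Pa.
D = q·S·CD = 573.9 × 3.84 × 0.113 = 249 N

D = 249 N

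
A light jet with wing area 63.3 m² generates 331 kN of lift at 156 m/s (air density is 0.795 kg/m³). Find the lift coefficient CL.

CL = 0.541

From L = ½ρv²S·CL, rearranging gives CL = 2L/(ρv²S).
CL = 2 × 3.31×10^5 / (0.795 × 156² × 63.3) = 0.541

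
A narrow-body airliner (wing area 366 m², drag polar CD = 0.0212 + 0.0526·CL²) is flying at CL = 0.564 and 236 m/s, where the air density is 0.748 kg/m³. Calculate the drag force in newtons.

D = 2.89×10^5 N

CD = 0.0212 + 0.0526 × 0.564² = 0.03793
D = ½ρv²S·CD = ½ × 0.748 × 236² × 366 × 0.03793 = 2.89×10^5 N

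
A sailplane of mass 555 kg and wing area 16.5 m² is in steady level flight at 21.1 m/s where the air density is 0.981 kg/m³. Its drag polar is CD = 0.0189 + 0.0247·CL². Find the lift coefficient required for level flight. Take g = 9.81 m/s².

In steady level flight, lift balances weight: W = mg = 555 × 9.81 = 5444.6 N.
Dynamic pressure q = 0.5 × 0.981 × 21.1² = 218.4 Pa.
CL = 2W/(ρv²S) = 2×5444.6/(0.981×21.1²×16.5) = 1.511.

CL = 1.51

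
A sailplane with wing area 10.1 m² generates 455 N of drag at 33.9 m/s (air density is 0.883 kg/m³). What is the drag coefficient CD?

CD = 0.0888

From D = ½ρv²S·CD, rearranging gives CD = 2D/(ρv²S).
CD = 2 × 455 / (0.883 × 33.9² × 10.1) = 0.0888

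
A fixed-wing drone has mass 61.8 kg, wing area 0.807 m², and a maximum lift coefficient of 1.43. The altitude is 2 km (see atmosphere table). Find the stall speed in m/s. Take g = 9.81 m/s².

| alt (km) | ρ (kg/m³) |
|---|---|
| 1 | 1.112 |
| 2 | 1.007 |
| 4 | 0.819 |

At 2 km, from the table: ρ = 1.007 kg/m³.
At stall, lift equals weight: L = W = m·g = 61.8 × 9.81 = 606.3 N.
V_stall = √(2W/(ρ·S·CL,max)) = √(2 × 606.3 / (1.007 × 0.807 × 1.43))
V_stall = √1043 = 32.3 m/s

V_stall = 32.3 m/s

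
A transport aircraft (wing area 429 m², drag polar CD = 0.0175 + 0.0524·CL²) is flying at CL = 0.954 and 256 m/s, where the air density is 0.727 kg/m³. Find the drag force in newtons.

D = 6.66×10^5 N

CD = 0.0175 + 0.0524 × 0.954² = 0.06519
D = ½ρv²S·CD = ½ × 0.727 × 256² × 429 × 0.06519 = 6.66×10^5 N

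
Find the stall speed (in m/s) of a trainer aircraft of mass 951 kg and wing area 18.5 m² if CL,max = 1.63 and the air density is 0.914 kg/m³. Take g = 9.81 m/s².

V_stall = 26 m/s

Weight W = mg = 951 × 9.81 = 9329 N.
From L = ½ρV²S·CL,max = W: V_stall = √(2W/(ρSCL,max)) = √(2·9329/(0.914·18.5·1.63))
V_stall = √677 = 26 m/s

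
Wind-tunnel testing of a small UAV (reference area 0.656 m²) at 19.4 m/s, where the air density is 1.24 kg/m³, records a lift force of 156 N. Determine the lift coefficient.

From L = ½ρv²S·CL, rearranging gives CL = 2L/(ρv²S).
CL = 2 × 156 / (1.24 × 19.4² × 0.656) = 1.02

CL = 1.02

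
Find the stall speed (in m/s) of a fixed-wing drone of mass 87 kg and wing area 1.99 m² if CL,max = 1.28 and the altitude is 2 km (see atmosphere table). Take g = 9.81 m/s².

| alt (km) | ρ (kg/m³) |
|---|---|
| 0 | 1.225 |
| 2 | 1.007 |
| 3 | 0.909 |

V_stall = 25.8 m/s

At 2 km, from the table: ρ = 1.007 kg/m³.
Stall occurs when L = W at CL,max. W = mg = 87 × 9.81 = 853.5 N.
V_stall = √(2W/(ρ·S·CL,max)) = √(2 × 853.5 / (1.007 × 1.99 × 1.28))
V_stall = √665.5 = 25.8 m/s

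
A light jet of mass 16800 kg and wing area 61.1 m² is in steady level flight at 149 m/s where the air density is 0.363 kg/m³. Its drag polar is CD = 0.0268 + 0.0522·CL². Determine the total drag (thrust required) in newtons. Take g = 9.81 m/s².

D = 12400 N

Weight W = mg = 16800 × 9.81 = 1.6481×10^5 N; in level flight L = W.
q = ½ρv² = ½ × 0.363 × 149² = 4029 Pa.
Required CL = L/(qS) = 1.6481×10^5/(4029·61.1) = 0.6694.
CD = 0.0268 + 0.0522 × 0.6694² = 0.05019.
D = q·S·CD = 4029 × 61.1 × 0.05019 = 12360 N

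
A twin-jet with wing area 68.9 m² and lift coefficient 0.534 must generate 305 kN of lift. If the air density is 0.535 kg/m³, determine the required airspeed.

L = ½ρv²S·CL ⇒ v = √(2L/(ρ·S·CL))
v = √(2 × 3.05×10^5 / (0.535 × 68.9 × 0.534)) = √30990 = 176 m/s

v = 176 m/s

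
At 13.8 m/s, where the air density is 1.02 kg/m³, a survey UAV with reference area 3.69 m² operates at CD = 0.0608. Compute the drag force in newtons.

Dynamic pressure q = ½ρv² = ½ × 1.02 × 13.8² = 97.12 Pa.
D = q·S·CD = 97.12 × 3.69 × 0.0608 = 21.8 N

D = 21.8 N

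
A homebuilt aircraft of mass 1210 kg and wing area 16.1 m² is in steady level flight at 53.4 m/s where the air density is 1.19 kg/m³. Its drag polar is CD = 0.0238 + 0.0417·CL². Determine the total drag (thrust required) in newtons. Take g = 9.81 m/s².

Level flight ⇒ L = W = m·g = 1210 × 9.81 = 11870 N.
q = ½ρv² = ½ × 1.19 × 53.4² = 1697 Pa.
CL = 2W/(ρv²S) = 2×11870/(1.19×53.4²×16.1) = 0.4345.
CD = 0.0238 + 0.0417 × 0.4345² = 0.03167.
D = q·S·CD = 1697 × 16.1 × 0.03167 = 865.2 N

D = 865 N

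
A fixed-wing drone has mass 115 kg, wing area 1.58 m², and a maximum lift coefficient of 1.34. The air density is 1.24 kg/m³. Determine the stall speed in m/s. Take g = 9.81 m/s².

Stall occurs when L = W at CL,max. W = mg = 115 × 9.81 = 1128 N.
From L = ½ρV²S·CL,max = W: V_stall = √(2W/(ρSCL,max)) = √(2·1128/(1.24·1.58·1.34))
V_stall = √859.4 = 29.3 m/s

V_stall = 29.3 m/s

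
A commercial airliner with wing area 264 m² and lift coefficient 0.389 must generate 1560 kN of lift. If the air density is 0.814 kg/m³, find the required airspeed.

v = 193 m/s

L = ½ρv²S·CL ⇒ v = √(2L/(ρ·S·CL))
v = √(2 × 1.56×10^6 / (0.814 × 264 × 0.389)) = √37320 = 193 m/s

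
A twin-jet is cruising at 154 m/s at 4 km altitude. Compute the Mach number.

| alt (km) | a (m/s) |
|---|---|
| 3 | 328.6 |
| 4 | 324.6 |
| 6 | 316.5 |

At 4 km, from the table: a = 324.6 m/s.
M = v/a = 154 / 324.6 = 0.474

M = 0.474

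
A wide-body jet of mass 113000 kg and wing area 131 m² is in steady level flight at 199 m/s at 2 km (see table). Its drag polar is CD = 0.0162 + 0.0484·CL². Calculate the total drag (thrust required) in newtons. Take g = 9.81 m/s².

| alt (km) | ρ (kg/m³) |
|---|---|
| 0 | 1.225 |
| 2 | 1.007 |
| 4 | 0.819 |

At 2 km, from the table: ρ = 1.007 kg/m³.
Level flight ⇒ L = W = m·g = 113000 × 9.81 = 1.1085×10^6 N.
q = ½ρv² = ½ × 1.007 × 199² = 19940 Pa.
Required CL = L/(qS) = 1.1085×10^6/(19940·131) = 0.4244.
CD = 0.0162 + 0.0484 × 0.4244² = 0.02492.
D = q·S·CD = 19940 × 131 × 0.02492 = 65080 N

D = 65100 N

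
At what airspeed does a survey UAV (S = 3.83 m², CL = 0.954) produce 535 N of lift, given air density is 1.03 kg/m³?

v = 16.9 m/s

L = ½ρv²S·CL ⇒ v = √(2L/(ρ·S·CL))
v = √(2 × 535 / (1.03 × 3.83 × 0.954)) = √284.3 = 16.9 m/s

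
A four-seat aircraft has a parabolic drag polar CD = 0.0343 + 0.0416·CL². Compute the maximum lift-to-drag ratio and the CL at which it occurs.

For CD = CD0 + K·CL², (L/D)max occurs at CL* = √(CD0/K) and equals 1/(2√(K·CD0)).
(L/D)max = 1/(2√(0.0416 × 0.0343)) = 1/(2 × 0.03777) = 13.2
CL* = √(0.0343/0.0416) = 0.908

(L/D)max = 13.2, at CL = 0.908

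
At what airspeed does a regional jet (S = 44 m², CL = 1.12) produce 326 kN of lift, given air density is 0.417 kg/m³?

v = 178 m/s

L = ½ρv²S·CL ⇒ v = √(2L/(ρ·S·CL))
v = √(2 × 3.26×10^5 / (0.417 × 44 × 1.12)) = √31730 = 178 m/s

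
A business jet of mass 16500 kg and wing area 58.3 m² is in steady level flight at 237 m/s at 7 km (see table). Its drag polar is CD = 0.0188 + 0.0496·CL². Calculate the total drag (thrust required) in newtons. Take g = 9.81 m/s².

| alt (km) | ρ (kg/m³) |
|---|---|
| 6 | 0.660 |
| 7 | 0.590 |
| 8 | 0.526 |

D = 19500 N

At 7 km, from the table: ρ = 0.590 kg/m³.
In steady level flight, lift balances weight: W = mg = 16500 × 9.81 = 1.6186×10^5 N.
Dynamic pressure q = 0.5 × 0.59 × 237² = 16570 Pa.
Required CL = L/(qS) = 1.6186×10^5/(16570·58.3) = 0.1676.
CD = 0.0188 + 0.0496 × 0.1676² = 0.02019.
D = q·S·CD = 16570 × 58.3 × 0.02019 = 19510 N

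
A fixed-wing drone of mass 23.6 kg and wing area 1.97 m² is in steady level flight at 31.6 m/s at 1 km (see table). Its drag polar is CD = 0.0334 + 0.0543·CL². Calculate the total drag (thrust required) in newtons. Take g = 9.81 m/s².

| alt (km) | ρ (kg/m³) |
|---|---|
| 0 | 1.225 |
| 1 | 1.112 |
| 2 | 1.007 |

At 1 km, from the table: ρ = 1.112 kg/m³.
Level flight ⇒ L = W = m·g = 23.6 × 9.81 = 231.52 N.
q = ½ρv² = ½ × 1.112 × 31.6² = 555.2 Pa.
CL = 2W/(ρv²S) = 2×231.52/(1.112×31.6²×1.97) = 0.2117.
CD = 0.0334 + 0.0543 × 0.2117² = 0.03583.
D = q·S·CD = 555.2 × 1.97 × 0.03583 = 39.19 N

D = 39.2 N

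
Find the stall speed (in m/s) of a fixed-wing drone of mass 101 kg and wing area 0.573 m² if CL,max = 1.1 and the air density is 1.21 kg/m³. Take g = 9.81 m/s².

Weight W = mg = 101 × 9.81 = 990.8 N.
From L = ½ρV²S·CL,max = W: V_stall = √(2W/(ρSCL,max)) = √(2·990.8/(1.21·0.573·1.1))
V_stall = √2598 = 51 m/s

V_stall = 51 m/s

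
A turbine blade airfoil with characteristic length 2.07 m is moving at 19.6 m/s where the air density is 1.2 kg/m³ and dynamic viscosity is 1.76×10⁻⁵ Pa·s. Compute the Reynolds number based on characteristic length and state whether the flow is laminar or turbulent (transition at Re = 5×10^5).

Re = 2.77×10^6 (turbulent)

Re = ρ·v·c/μ = 1.2 × 19.6 × 2.07 / (1.76×10⁻⁵) = 2.77×10^6
Since 2.77×10^6 > 5×10^5, the flow is turbulent.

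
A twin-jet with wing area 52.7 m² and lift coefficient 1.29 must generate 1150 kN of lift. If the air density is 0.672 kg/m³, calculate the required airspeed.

L = ½ρv²S·CL ⇒ v = √(2L/(ρ·S·CL))
v = √(2 × 1.15×10^6 / (0.672 × 52.7 × 1.29)) = √50350 = 224 m/s

v = 224 m/s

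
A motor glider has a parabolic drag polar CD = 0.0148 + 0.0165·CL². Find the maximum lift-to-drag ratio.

(L/D)max = 32

For CD = CD0 + K·CL², (L/D)max occurs at CL* = √(CD0/K) and equals 1/(2√(K·CD0)).
(L/D)max = 1/(2√(0.0165 × 0.0148)) = 1/(2 × 0.01563) = 32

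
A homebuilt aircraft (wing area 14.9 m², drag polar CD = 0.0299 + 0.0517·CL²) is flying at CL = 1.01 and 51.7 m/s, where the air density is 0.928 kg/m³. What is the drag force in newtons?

CD = 0.0299 + 0.0517 × 1.01² = 0.08264
D = ½ρv²S·CD = ½ × 0.928 × 51.7² × 14.9 × 0.08264 = 1530 N

D = 1530 N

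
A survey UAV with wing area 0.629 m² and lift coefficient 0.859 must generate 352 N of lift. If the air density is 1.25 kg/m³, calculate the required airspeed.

L = ½ρv²S·CL ⇒ v = √(2L/(ρ·S·CL))
v = √(2 × 352 / (1.25 × 0.629 × 0.859)) = √1042 = 32.3 m/s

v = 32.3 m/s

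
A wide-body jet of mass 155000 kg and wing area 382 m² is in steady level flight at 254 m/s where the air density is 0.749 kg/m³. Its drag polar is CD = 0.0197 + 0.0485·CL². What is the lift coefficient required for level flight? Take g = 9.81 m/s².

Weight W = mg = 155000 × 9.81 = 1.5206×10^6 N; in level flight L = W.
Dynamic pressure q = 0.5 × 0.749 × 254² = 24160 Pa.
CL = W/(q·S) = 1.5206×10^6 / (24160 × 382) = 0.1647.

CL = 0.165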